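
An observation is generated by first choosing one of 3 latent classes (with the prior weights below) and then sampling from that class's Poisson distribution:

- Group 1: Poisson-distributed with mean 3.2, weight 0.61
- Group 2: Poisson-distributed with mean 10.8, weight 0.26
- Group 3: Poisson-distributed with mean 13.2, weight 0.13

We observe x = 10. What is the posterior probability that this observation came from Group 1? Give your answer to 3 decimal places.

0.018

P(component k | x) = π_k·f_k(x) / marginal(x), where marginal(x) = Σ_j π_j·f_j(x).
Poisson probabilities:
  L_1 = 0.00126472
  L_2 = 0.121365
  L_3 = 0.081901
Unnormalised posteriors:
  π_1·L_1 = 0.61 × 0.00126472 = 0.000771479
  π_2·L_2 = 0.26 × 0.121365 = 0.0315549
  π_3·L_3 = 0.13 × 0.081901 = 0.0106471
Normaliser: 0.000771479 + 0.0315549 + 0.0106471 = 0.0429736
P(Group 1 | the observation) ≈ 0.018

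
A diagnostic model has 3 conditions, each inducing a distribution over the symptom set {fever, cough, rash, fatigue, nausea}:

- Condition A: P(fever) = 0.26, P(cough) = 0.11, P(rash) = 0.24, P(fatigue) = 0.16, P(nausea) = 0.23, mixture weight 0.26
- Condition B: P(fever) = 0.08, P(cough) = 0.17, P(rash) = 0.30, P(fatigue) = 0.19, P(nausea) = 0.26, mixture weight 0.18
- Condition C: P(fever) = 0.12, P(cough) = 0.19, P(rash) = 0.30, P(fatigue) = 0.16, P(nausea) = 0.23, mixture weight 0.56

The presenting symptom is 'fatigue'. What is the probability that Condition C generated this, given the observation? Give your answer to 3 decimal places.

0.542

Posterior ∝ prior × likelihood, so P(k | x) ∝ w_k f_k(x); normalise over all components.
Categorical probabilities:
  p_A = P(fatigue | comp) = 0.16
  p_B = P(fatigue | comp) = 0.19
  p_C = P(fatigue | comp) = 0.16
Prior × likelihood for each component:
  w_A·p_A = 0.26 × 0.16 = 0.0416
  w_B·p_B = 0.18 × 0.19 = 0.0342
  w_C·p_C = 0.56 × 0.16 = 0.0896
Denominator: 0.0416 + 0.0342 + 0.0896 = 0.1654
P(Condition C | 'fatigue') ≈ 0.542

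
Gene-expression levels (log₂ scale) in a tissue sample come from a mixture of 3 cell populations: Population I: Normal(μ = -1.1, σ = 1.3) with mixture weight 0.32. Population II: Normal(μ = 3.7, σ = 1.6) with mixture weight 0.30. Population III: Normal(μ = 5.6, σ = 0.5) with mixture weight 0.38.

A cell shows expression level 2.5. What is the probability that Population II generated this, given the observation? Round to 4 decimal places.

0.9638

Posterior ∝ prior × likelihood, so P(k | x) ∝ w_k f_k(x); normalise over all components.
Component likelihoods at x = 2.5:
  f_I = (1/(1.3·√(2π)))·exp(−(2.5−-1.1)²/(2·1.3²)) = 0.306879·exp(-3.83432) = 0.0066335
  f_II = (1/(1.6·√(2π)))·exp(−(2.5−3.7)²/(2·1.6²)) = 0.249339·exp(-0.28125) = 0.188211
  f_III = (1/(0.5·√(2π)))·exp(−(2.5−5.6)²/(2·0.5²)) = 0.797885·exp(-19.22000) = 3.58757e-09
Unnormalised posteriors:
  w_I·f_I = 0.32 × 0.0066335 = 0.00212272
  w_II·f_II = 0.30 × 0.188211 = 0.0564633
  w_III·f_III = 0.38 × 3.58757e-09 = 1.36328e-09
Denominator: 0.00212272 + 0.0564633 + 1.36328e-09 = 0.058586
P(Population II | data) = 0.0564633 / 0.058586 ≈ 0.9638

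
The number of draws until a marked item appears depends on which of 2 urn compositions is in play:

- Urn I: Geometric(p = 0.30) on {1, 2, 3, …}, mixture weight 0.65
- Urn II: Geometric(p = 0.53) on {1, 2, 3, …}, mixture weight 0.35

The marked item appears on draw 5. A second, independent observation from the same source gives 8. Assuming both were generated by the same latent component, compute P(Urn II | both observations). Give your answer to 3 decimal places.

0.021

Apply Bayes' rule: the posterior for each component is proportional to its prior times its likelihood at x.
Since both observations come from the same component, the likelihood for component k is f_k(x₁)·f_k(x₂).
  p_I = [0.07203] × [0.0247063] = 0.00177959
  p_II = [0.0258623] × [0.0026851] = 6.9443e-05
Multiply by the mixture weights:
  P(Z=I)·p_I = 0.65 × 0.00177959 = 0.00115674
  P(Z=II)·p_II = 0.35 × 6.9443e-05 = 2.4305e-05
Evidence: 0.00115674 + 2.4305e-05 = 0.00118104
Responsibility of Urn II: 2.4305e-05 / 0.00118104 ≈ 0.021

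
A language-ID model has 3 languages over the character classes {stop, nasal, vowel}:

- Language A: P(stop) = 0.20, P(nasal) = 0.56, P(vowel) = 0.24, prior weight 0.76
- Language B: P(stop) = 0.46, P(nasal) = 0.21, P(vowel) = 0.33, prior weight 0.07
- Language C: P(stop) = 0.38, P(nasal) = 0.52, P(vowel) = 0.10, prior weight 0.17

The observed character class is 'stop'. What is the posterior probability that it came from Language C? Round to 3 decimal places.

0.260

By Bayes' theorem, P(k | x) = w_k f_k(x) / Σ_j w_j f_j(x).
Component likelihoods at x = 'stop':
  p_A = P(stop | comp) = 0.20
  p_B = P(stop | comp) = 0.46
  p_C = P(stop | comp) = 0.38
Weight by the priors:
  w_A·p_A = 0.76 × 0.2 = 0.152
  w_B·p_B = 0.07 × 0.46 = 0.0322
  w_C·p_C = 0.17 × 0.38 = 0.0646
Sum: 0.152 + 0.0322 + 0.0646 = 0.2488
Responsibility of Language C: 0.0646 / 0.2488 ≈ 0.260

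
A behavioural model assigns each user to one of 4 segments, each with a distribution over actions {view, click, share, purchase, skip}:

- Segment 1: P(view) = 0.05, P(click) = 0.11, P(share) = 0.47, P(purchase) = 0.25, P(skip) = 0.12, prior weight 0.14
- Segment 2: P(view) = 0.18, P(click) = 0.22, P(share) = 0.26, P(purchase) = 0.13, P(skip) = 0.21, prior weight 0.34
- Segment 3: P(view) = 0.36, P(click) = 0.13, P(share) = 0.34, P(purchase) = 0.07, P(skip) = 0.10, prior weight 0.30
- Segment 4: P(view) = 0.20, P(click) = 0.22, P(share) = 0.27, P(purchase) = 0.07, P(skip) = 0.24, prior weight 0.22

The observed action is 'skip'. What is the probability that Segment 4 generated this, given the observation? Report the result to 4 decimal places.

The responsibility of component k is π_k f_k(x) divided by Σ_j π_j f_j(x).
Component likelihoods at x = 'skip':
  p_1 = 0.12
  p_2 = 0.21
  p_3 = 0.1
  p_4 = 0.24
Prior × likelihood for each component:
  π_1·p_1 = 0.14 × 0.12 = 0.0168
  π_2·p_2 = 0.34 × 0.21 = 0.0714
  π_3·p_3 = 0.30 × 0.1 = 0.03
  π_4·p_4 = 0.22 × 0.24 = 0.0528
Sum: 0.0168 + 0.0714 + 0.03 + 0.0528 = 0.171
P(Segment 4 | x) = 0.0528 / 0.171 ≈ 0.3088

0.3088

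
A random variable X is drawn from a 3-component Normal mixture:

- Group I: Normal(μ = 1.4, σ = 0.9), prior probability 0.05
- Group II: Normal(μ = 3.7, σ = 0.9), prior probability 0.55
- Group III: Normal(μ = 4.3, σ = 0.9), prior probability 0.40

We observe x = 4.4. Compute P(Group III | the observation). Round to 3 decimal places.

Posterior ∝ prior × likelihood, so P(k | x) ∝ π_k f_k(x); normalise over all components.
Evaluate each component's likelihood at the observed value:
  L_I = (1/(0.9·√(2π)))·exp(−(4.4−1.4)²/(2·0.9²)) = 0.443269·exp(-5.55556) = 0.00171364
  L_II = (1/(0.9·√(2π)))·exp(−(4.4−3.7)²/(2·0.9²)) = 0.443269·exp(-0.30247) = 0.327572
  L_III = (1/(0.9·√(2π)))·exp(−(4.4−4.3)²/(2·0.9²)) = 0.443269·exp(-0.00617) = 0.440541
Weight by the priors:
  π_I·L_I = 0.05 × 0.00171364 = 8.56822e-05
  π_II·L_II = 0.55 × 0.327572 = 0.180165
  π_III·L_III = 0.40 × 0.440541 = 0.176217
Marginal: 8.56822e-05 + 0.180165 + 0.176217 = 0.356467
P(Group III | the observation) ≈ 0.494

0.494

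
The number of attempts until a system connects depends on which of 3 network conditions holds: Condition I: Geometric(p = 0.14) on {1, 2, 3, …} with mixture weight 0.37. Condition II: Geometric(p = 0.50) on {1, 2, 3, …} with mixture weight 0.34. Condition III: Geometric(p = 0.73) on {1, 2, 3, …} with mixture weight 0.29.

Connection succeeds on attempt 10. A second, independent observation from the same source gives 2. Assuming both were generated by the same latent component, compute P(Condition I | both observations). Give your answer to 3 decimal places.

Posterior ∝ prior × likelihood, so P(k | x) ∝ π_k f_k(x); normalise over all components.
Since both observations come from the same component, the likelihood for component k is f_k(x₁)·f_k(x₂).
  L_I = [0.14·(1−0.14)^9 = 0.14·0.257327 = 0.0360258] × [0.1204] = 0.00433751
  L_II = [0.50·(1−0.50)^9 = 0.50·0.00195312 = 0.000976562] × [0.25] = 0.000244141
  L_III = [0.73·(1−0.73)^9 = 0.73·7.6256e-06 = 5.56669e-06] × [0.1971] = 1.09719e-06
Prior × likelihood for each component:
  π_I·L_I = 0.37 × 0.00433751 = 0.00160488
  π_II·L_II = 0.34 × 0.000244141 = 8.30078e-05
  π_III·L_III = 0.29 × 1.09719e-06 = 3.18186e-07
Normaliser: 0.00160488 + 8.30078e-05 + 3.18186e-07 = 0.00168821
P(Condition I | data) = 0.00160488 / 0.00168821 ≈ 0.951

0.951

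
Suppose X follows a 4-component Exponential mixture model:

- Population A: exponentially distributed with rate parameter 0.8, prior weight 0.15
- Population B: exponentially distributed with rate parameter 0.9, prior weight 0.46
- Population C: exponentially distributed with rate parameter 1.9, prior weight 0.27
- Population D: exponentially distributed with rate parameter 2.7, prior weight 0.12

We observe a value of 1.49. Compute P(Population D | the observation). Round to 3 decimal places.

0.032

P(component k | x) = P(Z=k)·f_k(x) / marginal(x), where marginal(x) = Σ_j P(Z=j)·f_j(x).
Exponential densities:
  p_A = 0.8·e^(−0.8·1.49) = 0.8·e^(−1.1920) = 0.242891
  p_B = 0.9·e^(−0.9·1.49) = 0.9·e^(−1.3410) = 0.235426
  p_C = 1.9·e^(−1.9·1.49) = 1.9·e^(−2.8310) = 0.112012
  p_D = 2.7·e^(−2.7·1.49) = 2.7·e^(−4.0230) = 0.0483278
Prior × likelihood for each component:
  P(Z=A)·p_A = 0.15 × 0.242891 = 0.0364336
  P(Z=B)·p_B = 0.46 × 0.235426 = 0.108296
  P(Z=C)·p_C = 0.27 × 0.112012 = 0.0302433
  P(Z=D)·p_D = 0.12 × 0.0483278 = 0.00579934
Denominator: 0.0364336 + 0.108296 + 0.0302433 + 0.00579934 = 0.180772
P(Population D | x) ≈ 0.032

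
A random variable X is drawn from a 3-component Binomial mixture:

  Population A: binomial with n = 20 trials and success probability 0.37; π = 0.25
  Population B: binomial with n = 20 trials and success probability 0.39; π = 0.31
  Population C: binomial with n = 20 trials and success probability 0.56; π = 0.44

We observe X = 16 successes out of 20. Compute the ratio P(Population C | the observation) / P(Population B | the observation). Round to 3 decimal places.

125.475

Only the two components matter; the odds are (P(Z=i) f_i(x)) / (P(Z=j) f_j(x)).
Binomial probabilities:
  L_A = C(20,16)·0.37^16·0.63^4 = 4845·1.23375e-07·0.15753 = 9.41637e-05
  L_B = C(20,16)·0.39^16·0.61^4 = 4845·2.8644e-07·0.138458 = 0.000192153
  L_C = C(20,16)·0.56^16·0.44^4 = 4845·9.35424e-05·0.037481 = 0.0169869
Posterior odds = (P(Z=C)·L_C) / (P(Z=B)·L_B) = (0.44·0.0169869) / (0.31·0.000192153) = 0.00747422 / 5.95674e-05 ≈ 125.475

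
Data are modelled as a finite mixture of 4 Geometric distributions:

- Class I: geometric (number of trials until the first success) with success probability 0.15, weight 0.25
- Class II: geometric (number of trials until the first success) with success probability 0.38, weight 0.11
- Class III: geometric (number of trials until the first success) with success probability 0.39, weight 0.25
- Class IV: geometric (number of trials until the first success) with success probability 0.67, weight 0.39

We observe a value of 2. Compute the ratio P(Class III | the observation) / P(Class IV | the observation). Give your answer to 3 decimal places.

0.690

Posterior odds = (w_i f_i(x)) / (w_j f_j(x)); the normalising sum cancels.
Component likelihoods at x = 2:
  p_I = 0.1275
  p_II = 0.2356
  p_III = 0.2379
  p_IV = 0.2211
Posterior odds = (w_III·p_III) / (w_IV·p_IV) = (0.25·0.2379) / (0.39·0.2211) = 0.059475 / 0.086229 ≈ 0.690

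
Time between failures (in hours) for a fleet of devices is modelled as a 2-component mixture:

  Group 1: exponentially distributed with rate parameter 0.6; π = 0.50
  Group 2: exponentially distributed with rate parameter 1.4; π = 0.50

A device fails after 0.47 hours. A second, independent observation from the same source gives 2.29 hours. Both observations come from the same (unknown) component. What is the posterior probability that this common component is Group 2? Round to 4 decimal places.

0.3744

The responsibility of component k is P(Z=k) f_k(x) divided by Σ_j P(Z=j) f_j(x).
Since both observations come from the same component, the likelihood for component k is f_k(x₁)·f_k(x₂).
  p_1 = [0.452564] × [0.151856] = 0.0687244
  p_2 = [0.725041] × [0.0567257] = 0.0411284
Multiply by the mixture weights:
  P(Z=1)·p_1 = 0.50 × 0.0687244 = 0.0343622
  P(Z=2)·p_2 = 0.50 × 0.0411284 = 0.0205642
Evidence: 0.0343622 + 0.0205642 = 0.0549264
P(Group 2 | x) = 0.0205642 / 0.0549264 ≈ 0.3744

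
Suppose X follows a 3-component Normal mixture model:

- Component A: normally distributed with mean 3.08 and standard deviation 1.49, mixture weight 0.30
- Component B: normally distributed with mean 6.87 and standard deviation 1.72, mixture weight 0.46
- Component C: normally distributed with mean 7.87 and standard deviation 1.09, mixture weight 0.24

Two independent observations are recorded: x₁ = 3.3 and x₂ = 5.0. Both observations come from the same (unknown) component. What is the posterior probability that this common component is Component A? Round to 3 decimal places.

Apply Bayes' rule: the posterior for each component is proportional to its prior times its likelihood at x.
Since both observations come from the same component, the likelihood for component k is f_k(x₁)·f_k(x₂).
  f_A = [0.264844] × [0.116723] = 0.0309135
  f_B = [0.0269093] × [0.128442] = 0.0034563
  f_C = [5.57676e-05] × [0.0114298] = 6.37411e-07
Unnormalised posteriors:
  π_A·f_A = 0.30 × 0.0309135 = 0.00927405
  π_B·f_B = 0.46 × 0.0034563 = 0.0015899
  π_C·f_C = 0.24 × 6.37411e-07 = 1.52979e-07
Sum: 0.00927405 + 0.0015899 + 1.52979e-07 = 0.0108641
So the posterior for Component A is 0.00927405 / 0.0108641 ≈ 0.854.

0.854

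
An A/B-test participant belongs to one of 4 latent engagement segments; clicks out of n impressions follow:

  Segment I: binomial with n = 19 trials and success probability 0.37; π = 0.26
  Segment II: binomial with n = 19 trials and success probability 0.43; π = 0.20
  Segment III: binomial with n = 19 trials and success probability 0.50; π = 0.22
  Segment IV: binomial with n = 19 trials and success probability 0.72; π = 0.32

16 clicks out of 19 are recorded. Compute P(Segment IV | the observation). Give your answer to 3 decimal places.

By Bayes' theorem, P(k | x) = π_k f_k(x) / Σ_j π_j f_j(x).
Evaluate each component's likelihood at the observed value:
  L_I = C(19,16)·0.37^16·0.63^3 = 969·1.23375e-07·0.250047 = 2.98932e-05
  L_II = C(19,16)·0.43^16·0.57^3 = 969·1.36614e-06·0.185193 = 0.000245157
  L_III = C(19,16)·0.50^16·0.50^3 = 969·1.52588e-05·0.125 = 0.00184822
  L_IV = C(19,16)·0.72^16·0.28^3 = 969·0.00521579·0.021952 = 0.110948
Multiply by the mixture weights:
  π_I·L_I = 0.26 × 2.98932e-05 = 7.77224e-06
  π_II·L_II = 0.20 × 0.000245157 = 4.90313e-05
  π_III·L_III = 0.22 × 0.00184822 = 0.000406609
  π_IV·L_IV = 0.32 × 0.110948 = 0.0355032
Denominator: 7.77224e-06 + 4.90313e-05 + 0.000406609 + 0.0355032 = 0.0359666
Responsibility of Segment IV: 0.0355032 / 0.0359666 ≈ 0.987

0.987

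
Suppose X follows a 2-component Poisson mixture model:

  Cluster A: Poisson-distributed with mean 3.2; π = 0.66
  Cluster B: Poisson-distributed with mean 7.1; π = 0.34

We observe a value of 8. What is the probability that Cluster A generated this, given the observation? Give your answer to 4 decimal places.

Posterior ∝ prior × likelihood, so P(k | x) ∝ P(Z=k) f_k(x); normalise over all components.
Component likelihoods at x = 8:
  f_A = e^(−3.2)·3.2^8/8! = 0.0111157
  f_B = e^(−7.1)·7.1^8/8! = 0.132146
Prior × likelihood for each component:
  P(Z=A)·f_A = 0.66 × 0.0111157 = 0.00733636
  P(Z=B)·f_B = 0.34 × 0.132146 = 0.0449298
Sum: 0.00733636 + 0.0449298 = 0.0522662
So the posterior for Cluster A is 0.00733636 / 0.0522662 ≈ 0.1404.

0.1404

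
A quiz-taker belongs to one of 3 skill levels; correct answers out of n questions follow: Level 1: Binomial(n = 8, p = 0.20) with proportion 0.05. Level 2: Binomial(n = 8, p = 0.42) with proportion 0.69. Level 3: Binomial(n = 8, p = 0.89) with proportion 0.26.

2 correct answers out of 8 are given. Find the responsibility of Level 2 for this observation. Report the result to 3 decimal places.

Posterior ∝ prior × likelihood, so P(k | x) ∝ π_k f_k(x); normalise over all components.
Binomial probabilities:
  L_1 = C(8,2)·0.20^2·0.80^6 = 28·0.04·0.262144 = 0.293601
  L_2 = C(8,2)·0.42^2·0.58^6 = 28·0.1764·0.0380687 = 0.188029
  L_3 = C(8,2)·0.89^2·0.11^6 = 28·0.7921·1.77156e-06 = 3.92911e-05
Multiply by the mixture weights:
  π_1·L_1 = 0.05 × 0.293601 = 0.0146801
  π_2·L_2 = 0.69 × 0.188029 = 0.12974
  π_3·L_3 = 0.26 × 3.92911e-05 = 1.02157e-05
Evidence: 0.0146801 + 0.12974 + 1.02157e-05 = 0.14443
So the posterior for Level 2 is 0.12974 / 0.14443 ≈ 0.898.

0.898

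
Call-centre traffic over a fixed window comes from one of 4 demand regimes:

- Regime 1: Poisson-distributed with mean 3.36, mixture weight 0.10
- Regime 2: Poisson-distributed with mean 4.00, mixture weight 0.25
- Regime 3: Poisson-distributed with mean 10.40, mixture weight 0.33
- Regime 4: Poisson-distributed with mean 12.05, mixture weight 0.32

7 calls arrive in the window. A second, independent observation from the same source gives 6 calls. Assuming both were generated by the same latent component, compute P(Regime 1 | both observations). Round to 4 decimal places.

0.0656

By Bayes' theorem, P(k | x) = P(Z=k) f_k(x) / Σ_j P(Z=j) f_j(x).
Since both observations come from the same component, the likelihood for component k is f_k(x₁)·f_k(x₂).
  L_1 = [0.0333208] × [0.0694183] = 0.00231307
  L_2 = [0.0595404] × [0.104196] = 0.00620385
  L_3 = [0.0794585] × [0.0534817] = 0.00424957
  L_4 = [0.042779] × [0.0248509] = 0.00106309
Unnormalised posteriors:
  P(Z=1)·L_1 = 0.10 × 0.00231307 = 0.000231307
  P(Z=2)·L_2 = 0.25 × 0.00620385 = 0.00155096
  P(Z=3)·L_3 = 0.33 × 0.00424957 = 0.00140236
  P(Z=4)·L_4 = 0.32 × 0.00106309 = 0.00034019
Marginal: 0.000231307 + 0.00155096 + 0.00140236 + 0.00034019 = 0.00352482
So the posterior for Regime 1 is 0.000231307 / 0.00352482 ≈ 0.0656.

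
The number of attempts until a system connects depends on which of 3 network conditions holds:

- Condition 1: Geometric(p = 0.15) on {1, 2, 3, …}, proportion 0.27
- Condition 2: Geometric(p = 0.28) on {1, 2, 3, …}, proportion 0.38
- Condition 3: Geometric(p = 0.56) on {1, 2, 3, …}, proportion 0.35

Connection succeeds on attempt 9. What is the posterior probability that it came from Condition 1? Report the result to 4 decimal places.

0.5810

Posterior ∝ prior × likelihood, so P(k | x) ∝ P(Z=k) f_k(x); normalise over all components.
Evaluate each component's likelihood at the observed value:
  f_1 = 0.0408736
  f_2 = 0.0202217
  f_3 = 0.000786701
Weight by the priors:
  P(Z=1)·f_1 = 0.27 × 0.0408736 = 0.0110359
  P(Z=2)·f_2 = 0.38 × 0.0202217 = 0.00768425
  P(Z=3)·f_3 = 0.35 × 0.000786701 = 0.000275345
Sum: 0.0110359 + 0.00768425 + 0.000275345 = 0.0189955
P(Condition 1 | 9) ≈ 0.5810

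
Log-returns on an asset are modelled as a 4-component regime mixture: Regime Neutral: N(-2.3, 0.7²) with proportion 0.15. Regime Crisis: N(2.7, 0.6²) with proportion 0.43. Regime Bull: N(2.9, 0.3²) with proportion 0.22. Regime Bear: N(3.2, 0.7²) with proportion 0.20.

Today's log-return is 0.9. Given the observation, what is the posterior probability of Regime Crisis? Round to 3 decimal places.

0.860

P(component k | x) = π_k·f_k(x) / marginal(x), where marginal(x) = Σ_j π_j·f_j(x).
Normal densities:
  p_Neutral = 1.6515e-05
  p_Crisis = 0.00738641
  p_Bull = 2.9703e-10
  p_Bear = 0.00257934
Prior × likelihood for each component:
  π_Neutral·p_Neutral = 0.15 × 1.6515e-05 = 2.47725e-06
  π_Crisis·p_Crisis = 0.43 × 0.00738641 = 0.00317616
  π_Bull·p_Bull = 0.22 × 2.9703e-10 = 6.53466e-11
  π_Bear·p_Bear = 0.20 × 0.00257934 = 0.000515867
Marginal: 2.47725e-06 + 0.00317616 + 6.53466e-11 + 0.000515867 = 0.0036945
P(Regime Crisis | x) = 0.00317616 / 0.0036945 ≈ 0.860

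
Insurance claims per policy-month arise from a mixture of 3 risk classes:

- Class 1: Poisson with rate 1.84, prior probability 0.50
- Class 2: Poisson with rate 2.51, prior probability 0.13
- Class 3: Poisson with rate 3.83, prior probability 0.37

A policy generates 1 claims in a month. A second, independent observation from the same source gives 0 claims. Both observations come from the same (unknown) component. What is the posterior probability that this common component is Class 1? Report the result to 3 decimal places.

Posterior ∝ prior × likelihood, so P(k | x) ∝ π_k f_k(x); normalise over all components.
Since both observations come from the same component, the likelihood for component k is f_k(x₁)·f_k(x₂).
  L_1 = [0.292224] × [0.158817] = 0.0464103
  L_2 = [0.203983] × [0.0812682] = 0.0165774
  L_3 = [0.0831478] × [0.0217096] = 0.00180511
Unnormalised posteriors:
  π_1·L_1 = 0.50 × 0.0464103 = 0.0232051
  π_2·L_2 = 0.13 × 0.0165774 = 0.00215506
  π_3·L_3 = 0.37 × 0.00180511 = 0.00066789
Evidence: 0.0232051 + 0.00215506 + 0.00066789 = 0.0260281
P(Class 1 | x₁, x₂) ≈ 0.892

0.892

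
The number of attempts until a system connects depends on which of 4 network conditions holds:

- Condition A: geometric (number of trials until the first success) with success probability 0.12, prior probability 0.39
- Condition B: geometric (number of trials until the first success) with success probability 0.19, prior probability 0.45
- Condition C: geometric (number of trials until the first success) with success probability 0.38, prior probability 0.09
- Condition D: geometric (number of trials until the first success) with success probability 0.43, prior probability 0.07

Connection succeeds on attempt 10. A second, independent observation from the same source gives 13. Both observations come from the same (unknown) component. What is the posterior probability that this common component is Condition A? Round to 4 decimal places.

0.6626

Posterior ∝ prior × likelihood, so P(k | x) ∝ π_k f_k(x); normalise over all components.
Since both observations come from the same component, the likelihood for component k is f_k(x₁)·f_k(x₂).
  f_A = [0.12·(1−0.12)^9 = 0.12·0.316478 = 0.0379774] × [0.0258805] = 0.000982876
  f_B = [0.19·(1−0.19)^9 = 0.19·0.150095 = 0.028518] × [0.0151556] = 0.000432208
  f_C = [0.38·(1−0.38)^9 = 0.38·0.0135371 = 0.00514409] × [0.00122598] = 6.30656e-06
  f_D = [0.43·(1−0.43)^9 = 0.43·0.00635146 = 0.00273113] × [0.000505786] = 1.38137e-06
Prior × likelihood for each component:
  π_A·f_A = 0.39 × 0.000982876 = 0.000383322
  π_B·f_B = 0.45 × 0.000432208 = 0.000194494
  π_C·f_C = 0.09 × 6.30656e-06 = 5.67591e-07
  π_D·f_D = 0.07 × 1.38137e-06 = 9.66956e-08
Denominator: 0.000383322 + 0.000194494 + 5.67591e-07 + 9.66956e-08 = 0.000578479
So the posterior for Condition A is 0.000383322 / 0.000578479 ≈ 0.6626.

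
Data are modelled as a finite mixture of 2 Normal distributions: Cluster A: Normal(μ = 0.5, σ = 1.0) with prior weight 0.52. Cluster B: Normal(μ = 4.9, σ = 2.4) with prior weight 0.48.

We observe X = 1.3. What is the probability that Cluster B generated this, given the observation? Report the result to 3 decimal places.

By Bayes' theorem, P(k | x) = P(Z=k) f_k(x) / Σ_j P(Z=j) f_j(x).
Evaluate each component's likelihood at the observed value:
  f_A = 0.289692
  f_B = 0.0539657
Multiply by the mixture weights:
  P(Z=A)·f_A = 0.52 × 0.289692 = 0.15064
  P(Z=B)·f_B = 0.48 × 0.0539657 = 0.0259035
Marginal: 0.15064 + 0.0259035 = 0.176543
So the posterior for Cluster B is 0.0259035 / 0.176543 ≈ 0.147.

0.147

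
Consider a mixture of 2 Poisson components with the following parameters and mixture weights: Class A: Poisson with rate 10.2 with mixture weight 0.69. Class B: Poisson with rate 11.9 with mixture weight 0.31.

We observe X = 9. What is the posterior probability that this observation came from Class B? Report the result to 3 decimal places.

0.247

Apply Bayes' rule: the posterior for each component is proportional to its prior times its likelihood at x.
Poisson probabilities:
  f_A = e^(−10.2)·10.2^9/9! = 0.122415
  f_B = e^(−11.9)·11.9^9/9! = 0.0895479
Unnormalised posteriors:
  π_A·f_A = 0.69 × 0.122415 = 0.0844664
  π_B·f_B = 0.31 × 0.0895479 = 0.0277598
Marginal: 0.0844664 + 0.0277598 = 0.112226
So the posterior for Class B is 0.0277598 / 0.112226 ≈ 0.247.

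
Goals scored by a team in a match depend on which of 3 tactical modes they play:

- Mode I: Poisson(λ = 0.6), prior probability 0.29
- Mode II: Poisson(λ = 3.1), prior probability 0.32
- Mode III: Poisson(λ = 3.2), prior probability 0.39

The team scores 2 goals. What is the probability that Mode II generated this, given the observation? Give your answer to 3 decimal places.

0.386

Posterior ∝ prior × likelihood, so P(k | x) ∝ π_k f_k(x); normalise over all components.
Component likelihoods at x = 2 goals:
  L_I = e^(−0.6)·0.6^2/2! = 0.0987861
  L_II = e^(−3.1)·3.1^2/2! = 0.216461
  L_III = e^(−3.2)·3.2^2/2! = 0.208702
Multiply by the mixture weights:
  π_I·L_I = 0.29 × 0.0987861 = 0.028648
  π_II·L_II = 0.32 × 0.216461 = 0.0692677
  π_III·L_III = 0.39 × 0.208702 = 0.081394
Evidence: 0.028648 + 0.0692677 + 0.081394 = 0.17931
P(Mode II | x) = 0.0692677 / 0.17931 ≈ 0.386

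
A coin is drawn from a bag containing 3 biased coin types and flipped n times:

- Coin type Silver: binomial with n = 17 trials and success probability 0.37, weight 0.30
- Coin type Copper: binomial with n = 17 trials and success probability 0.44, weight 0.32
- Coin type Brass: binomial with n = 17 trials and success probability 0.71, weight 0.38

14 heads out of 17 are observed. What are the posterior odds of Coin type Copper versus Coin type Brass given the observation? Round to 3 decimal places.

The posterior odds equal the prior odds times the likelihood ratio: (π_i/π_j)·(f_i(x)/f_j(x)).
Component likelihoods at x = 14 heads out of 17:
  f_Silver = C(17,14)·0.37^14·0.63^3 = 680·9.01206e-07·0.250047 = 0.000153234
  f_Copper = C(17,14)·0.44^14·0.56^3 = 680·1.01938e-05·0.175616 = 0.00121734
  f_Brass = C(17,14)·0.71^14·0.29^3 = 680·0.00827212·0.024389 = 0.137189
Posterior odds = (π_Copper·f_Copper) / (π_Brass·f_Brass) = (0.32·0.00121734) / (0.38·0.137189) = 0.000389548 / 0.0521319 ≈ 0.007

0.007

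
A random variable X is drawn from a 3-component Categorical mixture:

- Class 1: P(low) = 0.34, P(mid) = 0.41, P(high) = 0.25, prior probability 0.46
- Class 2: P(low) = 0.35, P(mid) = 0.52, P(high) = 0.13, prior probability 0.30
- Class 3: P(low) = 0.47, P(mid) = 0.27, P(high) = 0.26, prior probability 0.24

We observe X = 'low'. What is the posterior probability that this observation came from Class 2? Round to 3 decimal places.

By Bayes' theorem, P(k | x) = w_k f_k(x) / Σ_j w_j f_j(x).
Component likelihoods at x = 'low':
  L_1 = 0.34
  L_2 = 0.35
  L_3 = 0.47
Multiply by the mixture weights:
  w_1·L_1 = 0.46 × 0.34 = 0.1564
  w_2·L_2 = 0.30 × 0.35 = 0.105
  w_3·L_3 = 0.24 × 0.47 = 0.1128
Normaliser: 0.1564 + 0.105 + 0.1128 = 0.3742
Responsibility of Class 2: 0.105 / 0.3742 ≈ 0.281

0.281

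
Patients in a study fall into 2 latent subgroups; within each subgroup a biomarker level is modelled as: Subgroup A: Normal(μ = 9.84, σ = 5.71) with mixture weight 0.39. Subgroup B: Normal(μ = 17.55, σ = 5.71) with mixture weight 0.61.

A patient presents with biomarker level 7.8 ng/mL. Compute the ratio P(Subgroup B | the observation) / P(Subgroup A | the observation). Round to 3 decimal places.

0.388

Since P(k|x) ∝ w_k f_k(x), the posterior odds are w_i f_i(x) / (w_j f_j(x)).
Component likelihoods at x = 7.8 ng/mL:
  L_A = (1/(5.71·√(2π)))·exp(−(7.8−9.84)²/(2·5.71²)) = 0.069867·exp(-0.06382) = 0.0655477
  L_B = (1/(5.71·√(2π)))·exp(−(7.8−17.55)²/(2·5.71²)) = 0.069867·exp(-1.45783) = 0.016261
Posterior odds = (w_B·L_B) / (w_A·L_A) = (0.61·0.016261) / (0.39·0.0655477) = 0.00991919 / 0.0255636 ≈ 0.388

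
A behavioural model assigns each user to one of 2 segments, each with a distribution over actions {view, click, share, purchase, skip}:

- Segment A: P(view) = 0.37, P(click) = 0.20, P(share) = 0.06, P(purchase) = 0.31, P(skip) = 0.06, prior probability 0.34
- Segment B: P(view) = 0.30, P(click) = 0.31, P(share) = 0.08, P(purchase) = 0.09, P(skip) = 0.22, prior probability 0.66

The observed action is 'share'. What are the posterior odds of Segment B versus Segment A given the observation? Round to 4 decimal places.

Posterior odds = (π_i f_i(x)) / (π_j f_j(x)); the normalising sum cancels.
Component likelihoods at x = 'share':
  f_A = 0.06
  f_B = 0.08
0.0528 / 0.0204 ≈ 2.5882

2.5882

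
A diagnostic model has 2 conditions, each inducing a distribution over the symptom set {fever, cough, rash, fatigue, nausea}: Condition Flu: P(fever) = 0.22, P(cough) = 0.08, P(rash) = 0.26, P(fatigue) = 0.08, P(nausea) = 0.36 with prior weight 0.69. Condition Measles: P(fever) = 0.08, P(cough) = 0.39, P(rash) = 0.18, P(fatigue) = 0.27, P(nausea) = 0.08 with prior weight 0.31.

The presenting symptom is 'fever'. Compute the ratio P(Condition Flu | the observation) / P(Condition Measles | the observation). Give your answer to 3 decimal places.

6.121

Only the two components matter; the odds are (P(Z=i) f_i(x)) / (P(Z=j) f_j(x)).
Component likelihoods at x = 'fever':
  L_Flu = 0.22
  L_Measles = 0.08
Odds = (0.69/0.31) × (0.22/0.08) = 2.22581 × 2.75 ≈ 6.121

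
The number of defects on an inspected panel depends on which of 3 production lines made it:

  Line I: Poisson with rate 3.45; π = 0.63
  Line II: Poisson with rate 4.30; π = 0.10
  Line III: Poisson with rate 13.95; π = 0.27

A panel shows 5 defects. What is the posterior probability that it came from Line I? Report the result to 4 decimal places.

0.8218

Apply Bayes' rule: the posterior for each component is proportional to its prior times its likelihood at x.
Evaluate each component's likelihood at the observed value:
  f_I = 0.1293
  f_II = 0.166224
  f_III = 0.00384841
Weight by the priors:
  π_I·f_I = 0.63 × 0.1293 = 0.081459
  π_II·f_II = 0.10 × 0.166224 = 0.0166224
  π_III·f_III = 0.27 × 0.00384841 = 0.00103907
Evidence: 0.081459 + 0.0166224 + 0.00103907 = 0.0991205
Responsibility of Line I: 0.081459 / 0.0991205 ≈ 0.8218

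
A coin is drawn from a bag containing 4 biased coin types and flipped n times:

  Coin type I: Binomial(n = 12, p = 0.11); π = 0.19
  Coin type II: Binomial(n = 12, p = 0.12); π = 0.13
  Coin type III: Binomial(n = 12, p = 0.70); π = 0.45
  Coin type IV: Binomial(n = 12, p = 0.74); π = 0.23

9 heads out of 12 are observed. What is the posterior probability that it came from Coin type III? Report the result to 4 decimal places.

0.6457

The responsibility of component k is π_k f_k(x) divided by Σ_j π_j f_j(x).
Component likelihoods at x = 9 heads out of 12:
  p_I = C(12,9)·0.11^9·0.89^3 = 220·2.35795e-09·0.704969 = 3.65702e-07
  p_II = C(12,9)·0.12^9·0.88^3 = 220·5.15978e-09·0.681472 = 7.73574e-07
  p_III = C(12,9)·0.70^9·0.30^3 = 220·0.0403536·0.027 = 0.2397
  p_IV = C(12,9)·0.74^9·0.26^3 = 220·0.0665404·0.017576 = 0.257293
Unnormalised posteriors:
  π_I·p_I = 0.19 × 3.65702e-07 = 6.94833e-08
  π_II·p_II = 0.13 × 7.73574e-07 = 1.00565e-07
  π_III·p_III = 0.45 × 0.2397 = 0.107865
  π_IV·p_IV = 0.23 × 0.257293 = 0.0591774
Marginal: 6.94833e-08 + 1.00565e-07 + 0.107865 + 0.0591774 = 0.167043
P(Coin type III | 9 heads out of 12) = 0.107865 / 0.167043 ≈ 0.6457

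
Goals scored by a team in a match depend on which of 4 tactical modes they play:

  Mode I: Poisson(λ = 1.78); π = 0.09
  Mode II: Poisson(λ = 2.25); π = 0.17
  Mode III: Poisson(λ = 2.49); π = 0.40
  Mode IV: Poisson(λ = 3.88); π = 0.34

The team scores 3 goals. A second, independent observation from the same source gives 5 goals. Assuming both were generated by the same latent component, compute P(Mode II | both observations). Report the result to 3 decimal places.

P(component k | x) = π_k·f_k(x) / marginal(x), where marginal(x) = Σ_j π_j·f_j(x).
Since both observations come from the same component, the likelihood for component k is f_k(x₁)·f_k(x₂).
  f_I = [e^(−1.78)·1.78^3/3! = 0.158513] × [0.0251116] = 0.00398051
  f_II = [e^(−2.25)·2.25^3/3! = 0.200094] × [0.0506488] = 0.0101345
  f_III = [e^(−2.49)·2.49^3/3! = 0.213331] × [0.0661336] = 0.0141083
  f_IV = [e^(−3.88)·3.88^3/3! = 0.201039] × [0.151326] = 0.0304226
Multiply by the mixture weights:
  π_I·f_I = 0.09 × 0.00398051 = 0.000358246
  π_II·f_II = 0.17 × 0.0101345 = 0.00172287
  π_III·f_III = 0.40 × 0.0141083 = 0.00564333
  π_IV·f_IV = 0.34 × 0.0304226 = 0.0103437
Marginal: 0.000358246 + 0.00172287 + 0.00564333 + 0.0103437 = 0.0180681
So the posterior for Mode II is 0.00172287 / 0.0180681 ≈ 0.095.

0.095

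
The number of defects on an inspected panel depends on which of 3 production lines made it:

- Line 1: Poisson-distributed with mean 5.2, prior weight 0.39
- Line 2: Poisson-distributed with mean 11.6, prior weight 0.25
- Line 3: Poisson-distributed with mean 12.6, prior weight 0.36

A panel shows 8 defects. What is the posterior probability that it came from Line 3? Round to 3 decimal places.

0.289

Apply Bayes' rule: the posterior for each component is proportional to its prior times its likelihood at x.
Poisson probabilities:
  L_1 = 0.0731434
  L_2 = 0.0745294
  L_3 = 0.0531292
Weight by the priors:
  w_1·L_1 = 0.39 × 0.0731434 = 0.0285259
  w_2·L_2 = 0.25 × 0.0745294 = 0.0186323
  w_3·L_3 = 0.36 × 0.0531292 = 0.0191265
Marginal: 0.0285259 + 0.0186323 + 0.0191265 = 0.0662848
P(Line 3 | data) ≈ 0.289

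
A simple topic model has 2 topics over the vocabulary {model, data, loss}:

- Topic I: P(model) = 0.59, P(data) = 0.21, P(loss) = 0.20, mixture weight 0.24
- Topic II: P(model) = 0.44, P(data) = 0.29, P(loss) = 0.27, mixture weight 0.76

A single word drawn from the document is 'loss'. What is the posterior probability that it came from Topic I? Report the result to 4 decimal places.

0.1896

Apply Bayes' rule: the posterior for each component is proportional to its prior times its likelihood at x.
Evaluate each component's likelihood at the observed value:
  L_I = P(loss | comp) = 0.20
  L_II = P(loss | comp) = 0.27
Weight by the priors:
  P(Z=I)·L_I = 0.24 × 0.2 = 0.048
  P(Z=II)·L_II = 0.76 × 0.27 = 0.2052
Sum: 0.048 + 0.2052 = 0.2532
So the posterior for Topic I is 0.048 / 0.2532 ≈ 0.1896.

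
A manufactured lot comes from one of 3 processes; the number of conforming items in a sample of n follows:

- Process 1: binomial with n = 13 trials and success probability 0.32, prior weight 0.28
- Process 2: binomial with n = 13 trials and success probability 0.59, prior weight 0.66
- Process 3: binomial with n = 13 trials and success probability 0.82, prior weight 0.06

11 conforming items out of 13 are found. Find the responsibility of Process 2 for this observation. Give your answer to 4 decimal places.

P(component k | x) = P(Z=k)·f_k(x) / marginal(x), where marginal(x) = Σ_j P(Z=j)·f_j(x).
Binomial probabilities:
  f_1 = C(13,11)·0.32^11·0.68^2 = 78·3.60288e-06·0.4624 = 0.000129946
  f_2 = C(13,11)·0.59^11·0.41^2 = 78·0.00301559·0.1681 = 0.0395398
  f_3 = C(13,11)·0.82^11·0.18^2 = 78·0.112707·0.0324 = 0.284834
Prior × likelihood for each component:
  P(Z=1)·f_1 = 0.28 × 0.000129946 = 3.63848e-05
  P(Z=2)·f_2 = 0.66 × 0.0395398 = 0.0260963
  P(Z=3)·f_3 = 0.06 × 0.284834 = 0.01709
Sum: 3.63848e-05 + 0.0260963 + 0.01709 = 0.0432227
So the posterior for Process 2 is 0.0260963 / 0.0432227 ≈ 0.6038.

0.6038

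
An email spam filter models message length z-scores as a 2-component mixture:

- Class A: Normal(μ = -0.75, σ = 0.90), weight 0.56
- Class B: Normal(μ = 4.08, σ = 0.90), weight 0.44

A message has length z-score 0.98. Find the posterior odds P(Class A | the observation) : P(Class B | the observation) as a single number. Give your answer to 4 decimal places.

75.6254

Only the two components matter; the odds are (π_i f_i(x)) / (π_j f_j(x)).
Component likelihoods at x = 0.98:
  p_A = (1/(0.90·√(2π)))·exp(−(0.98−-0.75)²/(2·0.90²)) = 0.443269·exp(-1.84747) = 0.069875
  p_B = (1/(0.90·√(2π)))·exp(−(0.98−4.08)²/(2·0.90²)) = 0.443269·exp(-5.93210) = 0.00117595
0.03913 / 0.000517419 ≈ 75.6254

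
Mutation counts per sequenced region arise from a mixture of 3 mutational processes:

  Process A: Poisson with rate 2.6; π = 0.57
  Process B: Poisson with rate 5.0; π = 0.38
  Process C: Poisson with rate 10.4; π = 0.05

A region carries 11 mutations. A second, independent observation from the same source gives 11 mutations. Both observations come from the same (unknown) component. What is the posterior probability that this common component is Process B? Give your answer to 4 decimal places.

0.0361

Apply Bayes' rule: the posterior for each component is proportional to its prior times its likelihood at x.
Since both observations come from the same component, the likelihood for component k is f_k(x₁)·f_k(x₂).
  f_A = [6.82945e-05] × [6.82945e-05] = 4.66413e-09
  f_B = [0.00824218] × [0.00824218] = 6.79335e-05
  f_C = [0.117368] × [0.117368] = 0.0137752
Weight by the priors:
  w_A·f_A = 0.57 × 4.66413e-09 = 2.65856e-09
  w_B·f_B = 0.38 × 6.79335e-05 = 2.58147e-05
  w_C·f_C = 0.05 × 0.0137752 = 0.000688758
Marginal: 2.65856e-09 + 2.58147e-05 + 0.000688758 = 0.000714576
P(Process B | x) = 2.58147e-05 / 0.000714576 ≈ 0.0361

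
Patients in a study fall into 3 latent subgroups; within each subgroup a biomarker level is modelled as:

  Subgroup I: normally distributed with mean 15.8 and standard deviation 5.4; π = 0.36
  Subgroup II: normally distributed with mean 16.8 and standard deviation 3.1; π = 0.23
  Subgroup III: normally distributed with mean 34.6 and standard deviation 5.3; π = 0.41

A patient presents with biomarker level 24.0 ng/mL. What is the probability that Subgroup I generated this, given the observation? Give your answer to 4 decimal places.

Posterior ∝ prior × likelihood, so P(k | x) ∝ w_k f_k(x); normalise over all components.
Component likelihoods at x = 24.0 ng/mL:
  f_I = 0.0233237
  f_II = 0.00867308
  f_III = 0.010187
Multiply by the mixture weights:
  w_I·f_I = 0.36 × 0.0233237 = 0.00839652
  w_II·f_II = 0.23 × 0.00867308 = 0.00199481
  w_III·f_III = 0.41 × 0.010187 = 0.00417666
Normaliser: 0.00839652 + 0.00199481 + 0.00417666 = 0.014568
P(Subgroup I | x) ≈ 0.5764

0.5764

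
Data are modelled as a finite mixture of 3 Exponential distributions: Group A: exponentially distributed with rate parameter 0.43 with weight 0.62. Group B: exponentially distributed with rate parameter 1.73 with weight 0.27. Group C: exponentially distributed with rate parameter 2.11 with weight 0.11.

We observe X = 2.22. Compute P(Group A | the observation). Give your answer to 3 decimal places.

Posterior ∝ prior × likelihood, so P(k | x) ∝ π_k f_k(x); normalise over all components.
Evaluate each component's likelihood at the observed value:
  L_A = 0.43·e^(−0.43·2.22) = 0.43·e^(−0.9546) = 0.165535
  L_B = 1.73·e^(−1.73·2.22) = 1.73·e^(−3.8406) = 0.0371616
  L_C = 2.11·e^(−2.11·2.22) = 2.11·e^(−4.6842) = 0.0194967
Unnormalised posteriors:
  π_A·L_A = 0.62 × 0.165535 = 0.102632
  π_B·L_B = 0.27 × 0.0371616 = 0.0100336
  π_C·L_C = 0.11 × 0.0194967 = 0.00214463
Normaliser: 0.102632 + 0.0100336 + 0.00214463 = 0.11481
So the posterior for Group A is 0.102632 / 0.11481 ≈ 0.894.

0.894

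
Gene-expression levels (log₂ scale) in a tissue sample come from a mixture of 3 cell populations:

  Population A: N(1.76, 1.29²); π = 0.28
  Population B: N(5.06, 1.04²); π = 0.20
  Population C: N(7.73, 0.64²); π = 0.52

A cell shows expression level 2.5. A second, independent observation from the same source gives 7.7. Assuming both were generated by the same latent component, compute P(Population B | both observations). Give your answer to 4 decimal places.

By Bayes' theorem, P(k | x) = w_k f_k(x) / Σ_j w_j f_j(x).
Since both observations come from the same component, the likelihood for component k is f_k(x₁)·f_k(x₂).
  f_A = [(1/(1.29·√(2π)))·exp(−(2.5−1.76)²/(2·1.29²)) = 0.309258·exp(-0.16453) = 0.26234] × [7.69464e-06] = 2.01861e-06
  f_B = [(1/(1.04·√(2π)))·exp(−(2.5−5.06)²/(2·1.04²)) = 0.383598·exp(-3.02959) = 0.0185415] × [0.0152977] = 0.000283642
  f_C = [(1/(0.64·√(2π)))·exp(−(2.5−7.73)²/(2·0.64²)) = 0.623347·exp(-33.38977) = 1.96669e-15] × [0.622663] = 1.22459e-15
Unnormalised posteriors:
  w_A·f_A = 0.28 × 2.01861e-06 = 5.65211e-07
  w_B·f_B = 0.20 × 0.000283642 = 5.67284e-05
  w_C·f_C = 0.52 × 1.22459e-15 = 6.36786e-16
Evidence: 5.65211e-07 + 5.67284e-05 + 6.36786e-16 = 5.72936e-05
P(Population B | x₁, x₂) = 5.67284e-05 / 5.72936e-05 ≈ 0.9901

0.9901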